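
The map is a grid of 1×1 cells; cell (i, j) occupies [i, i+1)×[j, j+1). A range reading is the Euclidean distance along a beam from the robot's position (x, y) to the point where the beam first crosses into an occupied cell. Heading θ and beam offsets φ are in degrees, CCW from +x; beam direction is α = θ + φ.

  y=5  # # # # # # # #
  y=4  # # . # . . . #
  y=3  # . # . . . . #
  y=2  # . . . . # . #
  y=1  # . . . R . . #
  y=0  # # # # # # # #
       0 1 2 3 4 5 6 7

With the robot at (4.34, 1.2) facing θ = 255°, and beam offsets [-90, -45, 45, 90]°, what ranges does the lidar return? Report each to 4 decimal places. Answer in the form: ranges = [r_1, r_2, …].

ranges = [3.4578, 0.4000, 0.2309, 0.7727]

beam 1: φ=-90°, α=165°
  direction (-0.9659, 0.2588); cell (4,1); t to first gridline: x 0.3520, y 3.0910 (then +1.0353 / +3.8637)
    (3,1) via x @ 0.3520
    (2,1) via x @ 1.3873
    (1,1) via x @ 2.4225
    (1,2) via y @ 3.0910
    (0,2) via x @ 3.4578  # hit
  → r_1 = 3.4578
beam 2: φ=-45°, α=210°
  direction (-0.8660, -0.5000); cell (4,1); t to first gridline: x 0.3926, y 0.4000 (then +1.1547 / +2.0000)
    (3,1) via x @ 0.3926
    (3,0) via y @ 0.4000  # hit
  → r_2 = 0.4000
beam 3: φ=45°, α=300°
  direction (0.5000, -0.8660); cell (4,1); t to first gridline: x 1.3200, y 0.2309 (then +2.0000 / +1.1547)
    (4,0) via y @ 0.2309  # hit
  → r_3 = 0.2309
beam 4: φ=90°, α=345°
  direction (0.9659, -0.2588); cell (4,1); t to first gridline: x 0.6833, y 0.7727 (then +1.0353 / +3.8637)
    (5,1) via x @ 0.6833
    (5,0) via y @ 0.7727  # hit
  → r_4 = 0.7727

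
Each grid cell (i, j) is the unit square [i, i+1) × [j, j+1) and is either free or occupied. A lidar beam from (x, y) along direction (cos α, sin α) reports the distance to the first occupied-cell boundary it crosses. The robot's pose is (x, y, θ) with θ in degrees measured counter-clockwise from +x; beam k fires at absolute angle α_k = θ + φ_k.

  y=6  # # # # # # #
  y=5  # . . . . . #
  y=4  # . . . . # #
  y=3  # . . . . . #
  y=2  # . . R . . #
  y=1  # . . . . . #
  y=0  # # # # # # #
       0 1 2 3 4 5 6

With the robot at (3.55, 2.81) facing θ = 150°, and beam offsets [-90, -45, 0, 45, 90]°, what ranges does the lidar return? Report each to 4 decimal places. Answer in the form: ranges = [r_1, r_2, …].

beam 1: φ=-90°, α=60°
  d=(0.5000,0.8660)  start (3,2)  tX=0.9000 tY=0.2194  stride 1/|dx|=2.0000 1/|dy|=1.1547
    cross y-line → (3,3), t=0.2194
    cross x-line → (4,3), t=0.9000
    cross y-line → (4,4), t=1.3741
    cross y-line → (4,5), t=2.5288
    cross x-line → (5,5), t=2.9000
    cross y-line → (5,6), t=3.6835 (wall)
  → r_1 = 3.6835
beam 2: φ=-45°, α=105°
  d=(-0.2588,0.9659)  start (3,2)  tX=2.1250 tY=0.1967  stride 1/|dx|=3.8637 1/|dy|=1.0353
    cross y-line → (3,3), t=0.1967
    cross y-line → (3,4), t=1.2320
    cross x-line → (2,4), t=2.1250
    cross y-line → (2,5), t=2.2673
    cross y-line → (2,6), t=3.3025 (wall)
  → r_2 = 3.3025
beam 3: φ=0°, α=150°
  d=(-0.8660,0.5000)  start (3,2)  tX=0.6351 tY=0.3800  stride 1/|dx|=1.1547 1/|dy|=2.0000
    cross y-line → (3,3), t=0.3800
    cross x-line → (2,3), t=0.6351
    cross x-line → (1,3), t=1.7898
    cross y-line → (1,4), t=2.3800
    cross x-line → (0,4), t=2.9445 (wall)
  → r_3 = 2.9445
beam 4: φ=45°, α=195°
  d=(-0.9659,-0.2588)  start (3,2)  tX=0.5694 tY=3.1296  stride 1/|dx|=1.0353 1/|dy|=3.8637
    cross x-line → (2,2), t=0.5694
    cross x-line → (1,2), t=1.6047
    cross x-line → (0,2), t=2.6400 (wall)
  → r_4 = 2.6400
beam 5: φ=90°, α=240°
  d=(-0.5000,-0.8660)  start (3,2)  tX=1.1000 tY=0.9353  stride 1/|dx|=2.0000 1/|dy|=1.1547
    cross y-line → (3,1), t=0.9353
    cross x-line → (2,1), t=1.1000
    cross y-line → (2,0), t=2.0900 (wall)
  → r_5 = 2.0900

ranges = [3.6835, 3.3025, 2.9445, 2.6400, 2.0900]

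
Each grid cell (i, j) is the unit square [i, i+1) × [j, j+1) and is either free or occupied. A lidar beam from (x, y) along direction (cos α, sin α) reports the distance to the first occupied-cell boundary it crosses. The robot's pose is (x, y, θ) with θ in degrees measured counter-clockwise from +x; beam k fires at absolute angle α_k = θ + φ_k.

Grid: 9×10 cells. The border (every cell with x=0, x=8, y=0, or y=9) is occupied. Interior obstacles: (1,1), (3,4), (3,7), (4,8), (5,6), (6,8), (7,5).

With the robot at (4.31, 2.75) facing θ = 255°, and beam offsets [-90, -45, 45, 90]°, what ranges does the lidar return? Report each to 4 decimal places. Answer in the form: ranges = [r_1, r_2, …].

ranges = [3.4268, 2.6674, 2.0207, 3.8202]

beam 1: φ=-90°, α=165°
  direction (-0.9659, 0.2588); cell (4,2); t to first gridline: x 0.3209, y 0.9659 (then +1.0353 / +3.8637)
    (3,2) via x @ 0.3209
    (3,3) via y @ 0.9659
    (2,3) via x @ 1.3562
    (1,3) via x @ 2.3915
    (0,3) via x @ 3.4268  # hit
  → r_1 = 3.4268
beam 2: φ=-45°, α=210°
  direction (-0.8660, -0.5000); cell (4,2); t to first gridline: x 0.3580, y 1.5000 (then +1.1547 / +2.0000)
    (3,2) via x @ 0.3580
    (3,1) via y @ 1.5000
    (2,1) via x @ 1.5127
    (1,1) via x @ 2.6674  # hit
  → r_2 = 2.6674
beam 3: φ=45°, α=300°
  direction (0.5000, -0.8660); cell (4,2); t to first gridline: x 1.3800, y 0.8660 (then +2.0000 / +1.1547)
    (4,1) via y @ 0.8660
    (5,1) via x @ 1.3800
    (5,0) via y @ 2.0207  # hit
  → r_3 = 2.0207
beam 4: φ=90°, α=345°
  direction (0.9659, -0.2588); cell (4,2); t to first gridline: x 0.7143, y 2.8978 (then +1.0353 / +3.8637)
    (5,2) via x @ 0.7143
    (6,2) via x @ 1.7496
    (7,2) via x @ 2.7849
    (7,1) via y @ 2.8978
    (8,1) via x @ 3.8202  # hit
  → r_4 = 3.8202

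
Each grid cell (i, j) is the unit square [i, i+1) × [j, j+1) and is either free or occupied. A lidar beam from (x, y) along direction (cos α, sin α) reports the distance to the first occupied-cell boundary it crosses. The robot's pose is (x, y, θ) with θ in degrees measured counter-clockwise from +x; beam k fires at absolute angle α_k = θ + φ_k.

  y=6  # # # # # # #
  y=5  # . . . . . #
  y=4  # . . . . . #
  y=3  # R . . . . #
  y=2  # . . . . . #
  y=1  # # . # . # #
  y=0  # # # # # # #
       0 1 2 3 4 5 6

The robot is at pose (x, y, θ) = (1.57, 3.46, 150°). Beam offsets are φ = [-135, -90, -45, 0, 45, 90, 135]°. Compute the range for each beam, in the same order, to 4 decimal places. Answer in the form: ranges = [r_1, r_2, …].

beam 1: φ=-135°, α=15°
  direction (0.9659, 0.2588); cell (1,3); t to first gridline: x 0.4452, y 2.0864 (then +1.0353 / +3.8637)
    (2,3) via x @ 0.4452
    (3,3) via x @ 1.4804
    (3,4) via y @ 2.0864
    (4,4) via x @ 2.5157
    (5,4) via x @ 3.5510
    (6,4) via x @ 4.5863  # hit
  → r_1 = 4.5863
beam 2: φ=-90°, α=60°
  direction (0.5000, 0.8660); cell (1,3); t to first gridline: x 0.8600, y 0.6235 (then +2.0000 / +1.1547)
    (1,4) via y @ 0.6235
    (2,4) via x @ 0.8600
    (2,5) via y @ 1.7782
    (3,5) via x @ 2.8600
    (3,6) via y @ 2.9329  # hit
  → r_2 = 2.9329
beam 3: φ=-45°, α=105°
  direction (-0.2588, 0.9659); cell (1,3); t to first gridline: x 2.2023, y 0.5590 (then +3.8637 / +1.0353)
    (1,4) via y @ 0.5590
    (1,5) via y @ 1.5943
    (0,5) via x @ 2.2023  # hit
  → r_3 = 2.2023
beam 4: φ=0°, α=150°
  direction (-0.8660, 0.5000); cell (1,3); t to first gridline: x 0.6582, y 1.0800 (then +1.1547 / +2.0000)
    (0,3) via x @ 0.6582  # hit
  → r_4 = 0.6582
beam 5: φ=45°, α=195°
  direction (-0.9659, -0.2588); cell (1,3); t to first gridline: x 0.5901, y 1.7773 (then +1.0353 / +3.8637)
    (0,3) via x @ 0.5901  # hit
  → r_5 = 0.5901
beam 6: φ=90°, α=240°
  direction (-0.5000, -0.8660); cell (1,3); t to first gridline: x 1.1400, y 0.5312 (then +2.0000 / +1.1547)
    (1,2) via y @ 0.5312
    (0,2) via x @ 1.1400  # hit
  → r_6 = 1.1400
beam 7: φ=135°, α=285°
  direction (0.2588, -0.9659); cell (1,3); t to first gridline: x 1.6614, y 0.4762 (then +3.8637 / +1.0353)
    (1,2) via y @ 0.4762
    (1,1) via y @ 1.5115  # hit
  → r_7 = 1.5115

ranges = [4.5863, 2.9329, 2.2023, 0.6582, 0.5901, 1.1400, 1.5115]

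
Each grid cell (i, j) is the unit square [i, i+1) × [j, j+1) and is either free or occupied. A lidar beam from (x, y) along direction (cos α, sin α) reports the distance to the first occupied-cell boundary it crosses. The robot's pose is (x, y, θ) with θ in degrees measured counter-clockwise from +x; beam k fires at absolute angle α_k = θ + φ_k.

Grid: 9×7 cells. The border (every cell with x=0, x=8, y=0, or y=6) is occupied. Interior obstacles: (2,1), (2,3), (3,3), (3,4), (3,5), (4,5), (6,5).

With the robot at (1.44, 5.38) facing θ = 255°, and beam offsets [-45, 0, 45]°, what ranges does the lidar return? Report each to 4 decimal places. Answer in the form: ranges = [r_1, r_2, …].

ranges = [0.5081, 1.7000, 1.5935]

beam 1: φ=-45°, α=210°
  dir = (cos 210°, sin 210°) = (-0.8660, -0.5000); from cell (1,5)
  next x-line at t=0.5081, next y-line at t=0.7600; Δt_x=1.1547, Δt_y=2.0000
    x: enter (0,5) at t=0.5081 ← occupied
  → r_1 = 0.5081
beam 2: φ=0°, α=255°
  dir = (cos 255°, sin 255°) = (-0.2588, -0.9659); from cell (1,5)
  next x-line at t=1.7000, next y-line at t=0.3934; Δt_x=3.8637, Δt_y=1.0353
    y: enter (1,4) at t=0.3934
    y: enter (1,3) at t=1.4287
    x: enter (0,3) at t=1.7000 ← occupied
  → r_2 = 1.7000
beam 3: φ=45°, α=300°
  dir = (cos 300°, sin 300°) = (0.5000, -0.8660); from cell (1,5)
  next x-line at t=1.1200, next y-line at t=0.4388; Δt_x=2.0000, Δt_y=1.1547
    y: enter (1,4) at t=0.4388
    x: enter (2,4) at t=1.1200
    y: enter (2,3) at t=1.5935 ← occupied
  → r_3 = 1.5935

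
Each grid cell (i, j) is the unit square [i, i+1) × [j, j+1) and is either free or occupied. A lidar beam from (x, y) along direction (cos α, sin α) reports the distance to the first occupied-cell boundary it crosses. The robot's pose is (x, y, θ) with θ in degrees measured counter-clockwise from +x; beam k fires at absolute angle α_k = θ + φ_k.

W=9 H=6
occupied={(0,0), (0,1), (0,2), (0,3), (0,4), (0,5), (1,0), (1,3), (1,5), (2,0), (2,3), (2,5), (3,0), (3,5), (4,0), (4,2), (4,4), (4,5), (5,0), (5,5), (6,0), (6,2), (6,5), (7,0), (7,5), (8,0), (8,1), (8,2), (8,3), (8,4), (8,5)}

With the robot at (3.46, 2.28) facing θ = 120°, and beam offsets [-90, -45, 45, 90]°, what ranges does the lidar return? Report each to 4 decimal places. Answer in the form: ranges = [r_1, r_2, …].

beam 1: φ=-90°, α=30°
  direction (0.8660, 0.5000); cell (3,2); t to first gridline: x 0.6235, y 1.4400 (then +1.1547 / +2.0000)
    (4,2) via x @ 0.6235  # hit
  → r_1 = 0.6235
beam 2: φ=-45°, α=75°
  direction (0.2588, 0.9659); cell (3,2); t to first gridline: x 2.0864, y 0.7454 (then +3.8637 / +1.0353)
    (3,3) via y @ 0.7454
    (3,4) via y @ 1.7807
    (4,4) via x @ 2.0864  # hit
  → r_2 = 2.0864
beam 3: φ=45°, α=165°
  direction (-0.9659, 0.2588); cell (3,2); t to first gridline: x 0.4762, y 2.7819 (then +1.0353 / +3.8637)
    (2,2) via x @ 0.4762
    (1,2) via x @ 1.5115
    (0,2) via x @ 2.5468  # hit
  → r_3 = 2.5468
beam 4: φ=90°, α=210°
  direction (-0.8660, -0.5000); cell (3,2); t to first gridline: x 0.5312, y 0.5600 (then +1.1547 / +2.0000)
    (2,2) via x @ 0.5312
    (2,1) via y @ 0.5600
    (1,1) via x @ 1.6859
    (1,0) via y @ 2.5600  # hit
  → r_4 = 2.5600

ranges = [0.6235, 2.0864, 2.5468, 2.5600]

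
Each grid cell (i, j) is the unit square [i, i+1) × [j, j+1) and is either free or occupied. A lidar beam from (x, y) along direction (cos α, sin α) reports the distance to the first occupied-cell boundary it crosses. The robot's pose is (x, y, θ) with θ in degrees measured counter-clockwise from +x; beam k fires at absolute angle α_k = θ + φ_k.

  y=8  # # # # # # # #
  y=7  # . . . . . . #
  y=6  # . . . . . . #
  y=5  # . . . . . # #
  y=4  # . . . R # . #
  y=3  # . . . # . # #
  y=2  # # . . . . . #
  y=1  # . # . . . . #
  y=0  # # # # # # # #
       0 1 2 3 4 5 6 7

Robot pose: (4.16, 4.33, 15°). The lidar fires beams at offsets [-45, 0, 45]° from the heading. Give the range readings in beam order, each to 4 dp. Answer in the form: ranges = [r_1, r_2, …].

beam 1: φ=-45°, α=330°
  d=(0.8660,-0.5000)  start (4,4)  tX=0.9699 tY=0.6600  stride 1/|dx|=1.1547 1/|dy|=2.0000
    cross y-line → (4,3), t=0.6600 (wall)
  → r_1 = 0.6600
beam 2: φ=0°, α=15°
  d=(0.9659,0.2588)  start (4,4)  tX=0.8696 tY=2.5887  stride 1/|dx|=1.0353 1/|dy|=3.8637
    cross x-line → (5,4), t=0.8696 (wall)
  → r_2 = 0.8696
beam 3: φ=45°, α=60°
  d=(0.5000,0.8660)  start (4,4)  tX=1.6800 tY=0.7736  stride 1/|dx|=2.0000 1/|dy|=1.1547
    cross y-line → (4,5), t=0.7736
    cross x-line → (5,5), t=1.6800
    cross y-line → (5,6), t=1.9283
    cross y-line → (5,7), t=3.0831
    cross x-line → (6,7), t=3.6800
    cross y-line → (6,8), t=4.2378 (wall)
  → r_3 = 4.2378

ranges = [0.6600, 0.8696, 4.2378]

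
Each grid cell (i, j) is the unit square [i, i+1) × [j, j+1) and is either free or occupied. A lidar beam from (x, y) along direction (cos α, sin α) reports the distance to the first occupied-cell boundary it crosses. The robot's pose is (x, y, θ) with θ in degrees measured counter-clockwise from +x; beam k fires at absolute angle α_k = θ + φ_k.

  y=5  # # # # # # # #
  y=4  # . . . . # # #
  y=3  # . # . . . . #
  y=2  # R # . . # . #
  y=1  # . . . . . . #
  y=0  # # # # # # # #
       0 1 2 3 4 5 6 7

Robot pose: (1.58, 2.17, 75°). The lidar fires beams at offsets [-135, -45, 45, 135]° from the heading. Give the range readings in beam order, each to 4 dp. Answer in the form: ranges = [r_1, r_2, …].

ranges = [1.3510, 0.4850, 1.1600, 0.6697]

beam 1: φ=-135°, α=300°
  direction (0.5000, -0.8660); cell (1,2); t to first gridline: x 0.8400, y 0.1963 (then +2.0000 / +1.1547)
    (1,1) via y @ 0.1963
    (2,1) via x @ 0.8400
    (2,0) via y @ 1.3510  # hit
  → r_1 = 1.3510
beam 2: φ=-45°, α=30°
  direction (0.8660, 0.5000); cell (1,2); t to first gridline: x 0.4850, y 1.6600 (then +1.1547 / +2.0000)
    (2,2) via x @ 0.4850  # hit
  → r_2 = 0.4850
beam 3: φ=45°, α=120°
  direction (-0.5000, 0.8660); cell (1,2); t to first gridline: x 1.1600, y 0.9584 (then +2.0000 / +1.1547)
    (1,3) via y @ 0.9584
    (0,3) via x @ 1.1600  # hit
  → r_3 = 1.1600
beam 4: φ=135°, α=210°
  direction (-0.8660, -0.5000); cell (1,2); t to first gridline: x 0.6697, y 0.3400 (then +1.1547 / +2.0000)
    (1,1) via y @ 0.3400
    (0,1) via x @ 0.6697  # hit
  → r_4 = 0.6697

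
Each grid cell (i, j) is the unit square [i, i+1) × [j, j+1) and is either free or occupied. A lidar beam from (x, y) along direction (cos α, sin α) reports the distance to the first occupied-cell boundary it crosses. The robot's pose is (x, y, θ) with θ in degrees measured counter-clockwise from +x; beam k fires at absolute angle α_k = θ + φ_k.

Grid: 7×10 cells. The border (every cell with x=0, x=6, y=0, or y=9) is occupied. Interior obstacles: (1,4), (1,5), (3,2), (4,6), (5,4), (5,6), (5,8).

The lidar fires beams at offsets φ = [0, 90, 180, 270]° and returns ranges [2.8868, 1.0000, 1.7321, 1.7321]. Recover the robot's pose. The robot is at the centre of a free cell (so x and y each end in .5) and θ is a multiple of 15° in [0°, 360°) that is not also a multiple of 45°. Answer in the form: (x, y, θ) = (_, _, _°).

(x, y, θ) = (3.5, 7.5, 210°)

Candidates: 33 free-cell centres × 16 headings = 528 poses. Raycast each; keep the one whose scan matches to 4 dp.
  (3.5, 6.5, 300°): beam 1 = 5.0000 ≠ 2.8868 ✗
  (4.5, 2.5, 105°): beam 1 = 6.7293 ≠ 2.8868 ✗
  (5.5, 5.5, 75°): beam 1 = 0.5176 ≠ 2.8868 ✗
  (3.5, 3.5, 75°): beam 1 = 2.5882 ≠ 2.8868 ✗
  (1.5, 3.5, 15°): beam 1 = 3.6235 ≠ 2.8868 ✗
  …
  (3.5, 7.5, 210°): r_1=2.8868, r_2=1.0000, r_3=1.7321, r_4=1.7321 — all match ✓
No second candidate reproduces the full scan.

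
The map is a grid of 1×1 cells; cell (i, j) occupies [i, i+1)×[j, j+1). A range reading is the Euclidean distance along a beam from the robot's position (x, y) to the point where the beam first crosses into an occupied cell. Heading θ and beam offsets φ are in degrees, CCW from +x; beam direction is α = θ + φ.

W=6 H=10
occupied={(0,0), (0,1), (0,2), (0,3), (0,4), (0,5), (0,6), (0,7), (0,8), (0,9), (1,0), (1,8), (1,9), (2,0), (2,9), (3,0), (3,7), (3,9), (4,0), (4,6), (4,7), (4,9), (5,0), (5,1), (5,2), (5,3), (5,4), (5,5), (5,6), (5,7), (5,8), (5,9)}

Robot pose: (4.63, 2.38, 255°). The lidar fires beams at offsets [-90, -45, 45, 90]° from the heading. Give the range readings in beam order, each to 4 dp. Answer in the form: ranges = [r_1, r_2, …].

ranges = [3.7581, 2.7600, 0.7400, 0.3831]

beam 1: φ=-90°, α=165°
  d=(-0.9659,0.2588)  start (4,2)  tX=0.6522 tY=2.3955  stride 1/|dx|=1.0353 1/|dy|=3.8637
    cross x-line → (3,2), t=0.6522
    cross x-line → (2,2), t=1.6875
    cross y-line → (2,3), t=2.3955
    cross x-line → (1,3), t=2.7228
    cross x-line → (0,3), t=3.7581 (wall)
  → r_1 = 3.7581
beam 2: φ=-45°, α=210°
  d=(-0.8660,-0.5000)  start (4,2)  tX=0.7275 tY=0.7600  stride 1/|dx|=1.1547 1/|dy|=2.0000
    cross x-line → (3,2), t=0.7275
    cross y-line → (3,1), t=0.7600
    cross x-line → (2,1), t=1.8822
    cross y-line → (2,0), t=2.7600 (wall)
  → r_2 = 2.7600
beam 3: φ=45°, α=300°
  d=(0.5000,-0.8660)  start (4,2)  tX=0.7400 tY=0.4388  stride 1/|dx|=2.0000 1/|dy|=1.1547
    cross y-line → (4,1), t=0.4388
    cross x-line → (5,1), t=0.7400 (wall)
  → r_3 = 0.7400
beam 4: φ=90°, α=345°
  d=(0.9659,-0.2588)  start (4,2)  tX=0.3831 tY=1.4682  stride 1/|dx|=1.0353 1/|dy|=3.8637
    cross x-line → (5,2), t=0.3831 (wall)
  → r_4 = 0.3831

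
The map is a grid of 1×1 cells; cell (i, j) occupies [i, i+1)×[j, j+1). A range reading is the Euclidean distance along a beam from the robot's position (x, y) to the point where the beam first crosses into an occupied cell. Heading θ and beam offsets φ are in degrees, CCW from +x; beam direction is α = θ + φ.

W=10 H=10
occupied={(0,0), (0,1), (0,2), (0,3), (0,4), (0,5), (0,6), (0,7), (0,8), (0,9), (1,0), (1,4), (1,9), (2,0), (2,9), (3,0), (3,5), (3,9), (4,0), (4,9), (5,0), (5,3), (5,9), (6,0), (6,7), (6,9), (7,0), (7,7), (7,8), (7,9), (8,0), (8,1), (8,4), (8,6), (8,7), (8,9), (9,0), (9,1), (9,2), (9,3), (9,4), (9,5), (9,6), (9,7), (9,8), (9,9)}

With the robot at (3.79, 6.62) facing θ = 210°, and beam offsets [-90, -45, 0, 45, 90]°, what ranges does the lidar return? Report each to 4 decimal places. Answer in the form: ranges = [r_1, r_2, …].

ranges = [2.7482, 2.8884, 3.2216, 0.6419, 3.0253]

beam 1: φ=-90°, α=120°
  d=(-0.5000,0.8660)  start (3,6)  tX=1.5800 tY=0.4388  stride 1/|dx|=2.0000 1/|dy|=1.1547
    cross y-line → (3,7), t=0.4388
    cross x-line → (2,7), t=1.5800
    cross y-line → (2,8), t=1.5935
    cross y-line → (2,9), t=2.7482 (wall)
  → r_1 = 2.7482
beam 2: φ=-45°, α=165°
  d=(-0.9659,0.2588)  start (3,6)  tX=0.8179 tY=1.4682  stride 1/|dx|=1.0353 1/|dy|=3.8637
    cross x-line → (2,6), t=0.8179
    cross y-line → (2,7), t=1.4682
    cross x-line → (1,7), t=1.8531
    cross x-line → (0,7), t=2.8884 (wall)
  → r_2 = 2.8884
beam 3: φ=0°, α=210°
  d=(-0.8660,-0.5000)  start (3,6)  tX=0.9122 tY=1.2400  stride 1/|dx|=1.1547 1/|dy|=2.0000
    cross x-line → (2,6), t=0.9122
    cross y-line → (2,5), t=1.2400
    cross x-line → (1,5), t=2.0669
    cross x-line → (0,5), t=3.2216 (wall)
  → r_3 = 3.2216
beam 4: φ=45°, α=255°
  d=(-0.2588,-0.9659)  start (3,6)  tX=3.0523 tY=0.6419  stride 1/|dx|=3.8637 1/|dy|=1.0353
    cross y-line → (3,5), t=0.6419 (wall)
  → r_4 = 0.6419
beam 5: φ=90°, α=300°
  d=(0.5000,-0.8660)  start (3,6)  tX=0.4200 tY=0.7159  stride 1/|dx|=2.0000 1/|dy|=1.1547
    cross x-line → (4,6), t=0.4200
    cross y-line → (4,5), t=0.7159
    cross y-line → (4,4), t=1.8706
    cross x-line → (5,4), t=2.4200
    cross y-line → (5,3), t=3.0253 (wall)
  → r_5 = 3.0253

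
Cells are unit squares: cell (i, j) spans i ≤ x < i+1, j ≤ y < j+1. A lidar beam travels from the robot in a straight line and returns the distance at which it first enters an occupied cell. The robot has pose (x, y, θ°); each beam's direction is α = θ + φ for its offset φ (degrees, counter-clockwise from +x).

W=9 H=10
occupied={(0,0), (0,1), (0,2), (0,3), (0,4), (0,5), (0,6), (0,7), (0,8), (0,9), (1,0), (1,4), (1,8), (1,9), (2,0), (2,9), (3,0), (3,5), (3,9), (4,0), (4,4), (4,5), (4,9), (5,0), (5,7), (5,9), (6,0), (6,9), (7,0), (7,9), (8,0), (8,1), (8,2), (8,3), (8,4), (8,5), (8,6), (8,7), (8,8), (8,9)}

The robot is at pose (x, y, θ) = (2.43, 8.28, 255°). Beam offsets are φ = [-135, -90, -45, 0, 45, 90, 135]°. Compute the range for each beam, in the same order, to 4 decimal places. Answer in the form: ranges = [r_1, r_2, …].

ranges = [0.8314, 0.4452, 0.4965, 3.3957, 2.6327, 2.6607, 1.4400]

beam 1: φ=-135°, α=120°
  direction (-0.5000, 0.8660); cell (2,8); t to first gridline: x 0.8600, y 0.8314 (then +2.0000 / +1.1547)
    (2,9) via y @ 0.8314  # hit
  → r_1 = 0.8314
beam 2: φ=-90°, α=165°
  direction (-0.9659, 0.2588); cell (2,8); t to first gridline: x 0.4452, y 2.7819 (then +1.0353 / +3.8637)
    (1,8) via x @ 0.4452  # hit
  → r_2 = 0.4452
beam 3: φ=-45°, α=210°
  direction (-0.8660, -0.5000); cell (2,8); t to first gridline: x 0.4965, y 0.5600 (then +1.1547 / +2.0000)
    (1,8) via x @ 0.4965  # hit
  → r_3 = 0.4965
beam 4: φ=0°, α=255°
  direction (-0.2588, -0.9659); cell (2,8); t to first gridline: x 1.6614, y 0.2899 (then +3.8637 / +1.0353)
    (2,7) via y @ 0.2899
    (2,6) via y @ 1.3252
    (1,6) via x @ 1.6614
    (1,5) via y @ 2.3604
    (1,4) via y @ 3.3957  # hit
  → r_4 = 3.3957
beam 5: φ=45°, α=300°
  direction (0.5000, -0.8660); cell (2,8); t to first gridline: x 1.1400, y 0.3233 (then +2.0000 / +1.1547)
    (2,7) via y @ 0.3233
    (3,7) via x @ 1.1400
    (3,6) via y @ 1.4780
    (3,5) via y @ 2.6327  # hit
  → r_5 = 2.6327
beam 6: φ=90°, α=345°
  direction (0.9659, -0.2588); cell (2,8); t to first gridline: x 0.5901, y 1.0818 (then +1.0353 / +3.8637)
    (3,8) via x @ 0.5901
    (3,7) via y @ 1.0818
    (4,7) via x @ 1.6254
    (5,7) via x @ 2.6607  # hit
  → r_6 = 2.6607
beam 7: φ=135°, α=30°
  direction (0.8660, 0.5000); cell (2,8); t to first gridline: x 0.6582, y 1.4400 (then +1.1547 / +2.0000)
    (3,8) via x @ 0.6582
    (3,9) via y @ 1.4400  # hit
  → r_7 = 1.4400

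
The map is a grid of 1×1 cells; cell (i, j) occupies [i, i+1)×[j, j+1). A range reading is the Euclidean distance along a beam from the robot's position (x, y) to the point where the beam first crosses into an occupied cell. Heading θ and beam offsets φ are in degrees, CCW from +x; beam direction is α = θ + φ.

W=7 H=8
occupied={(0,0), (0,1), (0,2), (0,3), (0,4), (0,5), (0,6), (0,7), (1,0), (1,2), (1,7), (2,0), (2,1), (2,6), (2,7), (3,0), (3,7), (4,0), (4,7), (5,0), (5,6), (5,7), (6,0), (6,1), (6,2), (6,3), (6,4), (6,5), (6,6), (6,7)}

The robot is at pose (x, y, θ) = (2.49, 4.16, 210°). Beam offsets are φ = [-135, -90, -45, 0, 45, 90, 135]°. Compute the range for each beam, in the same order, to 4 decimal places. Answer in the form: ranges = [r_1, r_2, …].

beam 1: φ=-135°, α=75°
  d=(0.2588,0.9659)  start (2,4)  tX=1.9705 tY=0.8696  stride 1/|dx|=3.8637 1/|dy|=1.0353
    cross y-line → (2,5), t=0.8696
    cross y-line → (2,6), t=1.9049 (wall)
  → r_1 = 1.9049
beam 2: φ=-90°, α=120°
  d=(-0.5000,0.8660)  start (2,4)  tX=0.9800 tY=0.9699  stride 1/|dx|=2.0000 1/|dy|=1.1547
    cross y-line → (2,5), t=0.9699
    cross x-line → (1,5), t=0.9800
    cross y-line → (1,6), t=2.1246
    cross x-line → (0,6), t=2.9800 (wall)
  → r_2 = 2.9800
beam 3: φ=-45°, α=165°
  d=(-0.9659,0.2588)  start (2,4)  tX=0.5073 tY=3.2455  stride 1/|dx|=1.0353 1/|dy|=3.8637
    cross x-line → (1,4), t=0.5073
    cross x-line → (0,4), t=1.5426 (wall)
  → r_3 = 1.5426
beam 4: φ=0°, α=210°
  d=(-0.8660,-0.5000)  start (2,4)  tX=0.5658 tY=0.3200  stride 1/|dx|=1.1547 1/|dy|=2.0000
    cross y-line → (2,3), t=0.3200
    cross x-line → (1,3), t=0.5658
    cross x-line → (0,3), t=1.7205 (wall)
  → r_4 = 1.7205
beam 5: φ=45°, α=255°
  d=(-0.2588,-0.9659)  start (2,4)  tX=1.8932 tY=0.1656  stride 1/|dx|=3.8637 1/|dy|=1.0353
    cross y-line → (2,3), t=0.1656
    cross y-line → (2,2), t=1.2009
    cross x-line → (1,2), t=1.8932 (wall)
  → r_5 = 1.8932
beam 6: φ=90°, α=300°
  d=(0.5000,-0.8660)  start (2,4)  tX=1.0200 tY=0.1848  stride 1/|dx|=2.0000 1/|dy|=1.1547
    cross y-line → (2,3), t=0.1848
    cross x-line → (3,3), t=1.0200
    cross y-line → (3,2), t=1.3395
    cross y-line → (3,1), t=2.4942
    cross x-line → (4,1), t=3.0200
    cross y-line → (4,0), t=3.6489 (wall)
  → r_6 = 3.6489
beam 7: φ=135°, α=345°
  d=(0.9659,-0.2588)  start (2,4)  tX=0.5280 tY=0.6182  stride 1/|dx|=1.0353 1/|dy|=3.8637
    cross x-line → (3,4), t=0.5280
    cross y-line → (3,3), t=0.6182
    cross x-line → (4,3), t=1.5633
    cross x-line → (5,3), t=2.5985
    cross x-line → (6,3), t=3.6338 (wall)
  → r_7 = 3.6338

ranges = [1.9049, 2.9800, 1.5426, 1.7205, 1.8932, 3.6489, 3.6338]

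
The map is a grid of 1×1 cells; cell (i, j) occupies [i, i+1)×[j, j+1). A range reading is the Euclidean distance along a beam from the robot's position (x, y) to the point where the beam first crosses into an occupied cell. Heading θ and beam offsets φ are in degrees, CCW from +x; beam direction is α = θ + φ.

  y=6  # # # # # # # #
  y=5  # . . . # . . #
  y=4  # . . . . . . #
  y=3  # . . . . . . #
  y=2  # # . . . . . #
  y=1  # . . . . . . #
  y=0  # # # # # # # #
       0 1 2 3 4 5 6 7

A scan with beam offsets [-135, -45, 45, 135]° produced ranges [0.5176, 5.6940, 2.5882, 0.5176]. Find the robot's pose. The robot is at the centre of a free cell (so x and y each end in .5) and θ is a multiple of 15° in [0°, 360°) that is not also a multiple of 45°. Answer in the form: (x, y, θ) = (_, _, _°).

Enumerate (i+0.5, j+0.5, θ) over the 28 free cells and 16 admissible headings. For each, cast all 4 beams and compare to the given ranges.
  (6.5, 2.5, 195°): beam 1 = 1.0000 ≠ 0.5176 ✗
  (5.5, 1.5, 15°): beam 1 = 0.5774 ≠ 0.5176 ✗
  (1.5, 4.5, 165°): beam 1 = 2.8868 ≠ 0.5176 ✗
  (6.5, 1.5, 240°): beam 1 = 4.6587 ≠ 0.5176 ✗
  …
  (1.5, 3.5, 30°): r_1=0.5176, r_2=5.6940, r_3=2.5882, r_4=0.5176 — all match ✓
Only this pose fits every beam.

(x, y, θ) = (1.5, 3.5, 30°)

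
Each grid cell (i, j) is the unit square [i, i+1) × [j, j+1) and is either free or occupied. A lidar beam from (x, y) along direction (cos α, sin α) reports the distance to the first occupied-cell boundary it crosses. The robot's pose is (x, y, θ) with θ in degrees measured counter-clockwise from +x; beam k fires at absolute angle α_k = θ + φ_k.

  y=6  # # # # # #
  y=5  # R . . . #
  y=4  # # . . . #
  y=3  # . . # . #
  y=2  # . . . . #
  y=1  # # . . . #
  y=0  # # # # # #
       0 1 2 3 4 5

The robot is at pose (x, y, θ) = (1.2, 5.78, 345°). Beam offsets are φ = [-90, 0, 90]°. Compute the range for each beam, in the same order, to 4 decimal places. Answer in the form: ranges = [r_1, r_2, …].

ranges = [0.7727, 3.9340, 0.2278]

beam 1: φ=-90°, α=255°
  cosα=-0.2588 sinα=-0.9659 | (1,5) | tMaxX 0.7727 tMaxY 0.8075 | tΔX 3.8637 tΔY 1.0353
    t=0.7727 [x] (0,5) — stop
  → r_1 = 0.7727
beam 2: φ=0°, α=345°
  cosα=0.9659 sinα=-0.2588 | (1,5) | tMaxX 0.8282 tMaxY 3.0137 | tΔX 1.0353 tΔY 3.8637
    t=0.8282 [x] (2,5)
    t=1.8635 [x] (3,5)
    t=2.8988 [x] (4,5)
    t=3.0137 [y] (4,4)
    t=3.9340 [x] (5,4) — stop
  → r_2 = 3.9340
beam 3: φ=90°, α=75°
  cosα=0.2588 sinα=0.9659 | (1,5) | tMaxX 3.0910 tMaxY 0.2278 | tΔX 3.8637 tΔY 1.0353
    t=0.2278 [y] (1,6) — stop
  → r_3 = 0.2278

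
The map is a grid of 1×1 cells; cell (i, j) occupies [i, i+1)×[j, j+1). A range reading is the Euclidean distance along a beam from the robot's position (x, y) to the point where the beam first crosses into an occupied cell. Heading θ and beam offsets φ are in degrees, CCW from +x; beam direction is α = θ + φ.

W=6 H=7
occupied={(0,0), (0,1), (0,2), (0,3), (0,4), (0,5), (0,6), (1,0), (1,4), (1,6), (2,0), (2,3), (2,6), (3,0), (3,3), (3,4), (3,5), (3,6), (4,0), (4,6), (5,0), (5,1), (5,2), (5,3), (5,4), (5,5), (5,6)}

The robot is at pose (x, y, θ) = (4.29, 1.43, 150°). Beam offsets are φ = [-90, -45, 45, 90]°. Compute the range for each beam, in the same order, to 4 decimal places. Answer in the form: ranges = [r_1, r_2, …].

ranges = [1.4200, 1.6254, 1.6614, 0.4965]

beam 1: φ=-90°, α=60°
  cosα=0.5000 sinα=0.8660 | (4,1) | tMaxX 1.4200 tMaxY 0.6582 | tΔX 2.0000 tΔY 1.1547
    t=0.6582 [y] (4,2)
    t=1.4200 [x] (5,2) — stop
  → r_1 = 1.4200
beam 2: φ=-45°, α=105°
  cosα=-0.2588 sinα=0.9659 | (4,1) | tMaxX 1.1205 tMaxY 0.5901 | tΔX 3.8637 tΔY 1.0353
    t=0.5901 [y] (4,2)
    t=1.1205 [x] (3,2)
    t=1.6254 [y] (3,3) — stop
  → r_2 = 1.6254
beam 3: φ=45°, α=195°
  cosα=-0.9659 sinα=-0.2588 | (4,1) | tMaxX 0.3002 tMaxY 1.6614 | tΔX 1.0353 tΔY 3.8637
    t=0.3002 [x] (3,1)
    t=1.3355 [x] (2,1)
    t=1.6614 [y] (2,0) — stop
  → r_3 = 1.6614
beam 4: φ=90°, α=240°
  cosα=-0.5000 sinα=-0.8660 | (4,1) | tMaxX 0.5800 tMaxY 0.4965 | tΔX 2.0000 tΔY 1.1547
    t=0.4965 [y] (4,0) — stop
  → r_4 = 0.4965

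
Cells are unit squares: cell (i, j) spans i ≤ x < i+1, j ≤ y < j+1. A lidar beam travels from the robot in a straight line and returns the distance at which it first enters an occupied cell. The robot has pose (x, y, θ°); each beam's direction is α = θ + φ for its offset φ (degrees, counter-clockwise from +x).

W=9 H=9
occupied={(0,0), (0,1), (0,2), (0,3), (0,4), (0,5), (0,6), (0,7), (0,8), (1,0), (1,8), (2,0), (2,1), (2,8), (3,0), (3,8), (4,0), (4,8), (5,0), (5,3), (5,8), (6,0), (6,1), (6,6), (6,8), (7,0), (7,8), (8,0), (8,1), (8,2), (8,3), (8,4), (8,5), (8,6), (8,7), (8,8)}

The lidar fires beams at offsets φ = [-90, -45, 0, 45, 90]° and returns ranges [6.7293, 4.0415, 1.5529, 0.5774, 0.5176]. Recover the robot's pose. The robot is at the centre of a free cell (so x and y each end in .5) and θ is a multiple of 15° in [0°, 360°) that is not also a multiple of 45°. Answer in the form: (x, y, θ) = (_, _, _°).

(x, y, θ) = (4.5, 1.5, 195°)

Candidates: 45 free-cell centres × 16 headings = 720 poses. Raycast each; keep the one whose scan matches to 4 dp.
  (3.5, 7.5, 15°): beam 2 = 2.8868 ≠ 4.0415 ✗
  (7.5, 2.5, 330°): beam 1 = 1.0000 ≠ 6.7293 ✗
  (5.5, 4.5, 240°): beam 1 = 5.1962 ≠ 6.7293 ✗
  (1.5, 5.5, 165°): beam 1 = 2.5882 ≠ 6.7293 ✗
  …
  (4.5, 1.5, 195°): r_1=6.7293, r_2=4.0415, r_3=1.5529, r_4=0.5774, r_5=0.5176 — all match ✓
Only this pose fits every beam.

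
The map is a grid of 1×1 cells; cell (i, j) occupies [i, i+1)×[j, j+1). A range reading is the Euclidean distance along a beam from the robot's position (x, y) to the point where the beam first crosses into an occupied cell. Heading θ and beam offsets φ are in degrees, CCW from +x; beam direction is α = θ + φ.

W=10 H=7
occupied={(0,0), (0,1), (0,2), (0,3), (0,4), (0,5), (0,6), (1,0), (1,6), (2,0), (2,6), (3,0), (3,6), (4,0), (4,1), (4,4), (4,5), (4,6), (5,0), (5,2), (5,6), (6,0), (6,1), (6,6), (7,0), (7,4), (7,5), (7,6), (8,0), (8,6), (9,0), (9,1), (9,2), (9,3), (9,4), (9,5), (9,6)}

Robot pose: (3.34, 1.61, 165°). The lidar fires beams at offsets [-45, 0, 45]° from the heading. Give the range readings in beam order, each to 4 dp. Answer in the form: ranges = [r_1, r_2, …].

ranges = [4.6800, 2.4225, 1.2200]

beam 1: φ=-45°, α=120°
  direction (-0.5000, 0.8660); cell (3,1); t to first gridline: x 0.6800, y 0.4503 (then +2.0000 / +1.1547)
    (3,2) via y @ 0.4503
    (2,2) via x @ 0.6800
    (2,3) via y @ 1.6050
    (1,3) via x @ 2.6800
    (1,4) via y @ 2.7597
    (1,5) via y @ 3.9144
    (0,5) via x @ 4.6800  # hit
  → r_1 = 4.6800
beam 2: φ=0°, α=165°
  direction (-0.9659, 0.2588); cell (3,1); t to first gridline: x 0.3520, y 1.5068 (then +1.0353 / +3.8637)
    (2,1) via x @ 0.3520
    (1,1) via x @ 1.3873
    (1,2) via y @ 1.5068
    (0,2) via x @ 2.4225  # hit
  → r_2 = 2.4225
beam 3: φ=45°, α=210°
  direction (-0.8660, -0.5000); cell (3,1); t to first gridline: x 0.3926, y 1.2200 (then +1.1547 / +2.0000)
    (2,1) via x @ 0.3926
    (2,0) via y @ 1.2200  # hit
  → r_3 = 1.2200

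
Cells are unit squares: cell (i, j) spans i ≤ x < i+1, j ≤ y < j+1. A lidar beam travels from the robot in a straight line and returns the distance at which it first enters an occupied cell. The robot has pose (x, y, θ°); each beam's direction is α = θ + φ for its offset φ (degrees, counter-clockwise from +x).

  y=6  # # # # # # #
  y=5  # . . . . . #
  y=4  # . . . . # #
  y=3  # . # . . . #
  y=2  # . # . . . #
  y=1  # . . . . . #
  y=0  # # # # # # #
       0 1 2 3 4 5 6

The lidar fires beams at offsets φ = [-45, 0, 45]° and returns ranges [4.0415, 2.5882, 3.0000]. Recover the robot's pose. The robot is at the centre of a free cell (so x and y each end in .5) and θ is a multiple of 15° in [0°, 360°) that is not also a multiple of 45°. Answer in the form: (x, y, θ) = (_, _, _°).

(x, y, θ) = (5.5, 2.5, 165°)

Candidates: 22 free-cell centres × 16 headings = 352 poses. Raycast each; keep the one whose scan matches to 4 dp.
  (5.5, 5.5, 345°): beam 1 = 0.5774 ≠ 4.0415 ✗
  (5.5, 3.5, 300°): beam 1 = 2.5882 ≠ 4.0415 ✗
  (5.5, 3.5, 165°): beam 1 = 0.5774 ≠ 4.0415 ✗
  (4.5, 2.5, 195°): beam 1 = 1.7321 ≠ 4.0415 ✗
  (2.5, 5.5, 210°): beam 1 = 1.5529 ≠ 4.0415 ✗
  …
  (5.5, 2.5, 165°): r_1=4.0415, r_2=2.5882, r_3=3.0000 — all match ✓
No second candidate reproduces the full scan.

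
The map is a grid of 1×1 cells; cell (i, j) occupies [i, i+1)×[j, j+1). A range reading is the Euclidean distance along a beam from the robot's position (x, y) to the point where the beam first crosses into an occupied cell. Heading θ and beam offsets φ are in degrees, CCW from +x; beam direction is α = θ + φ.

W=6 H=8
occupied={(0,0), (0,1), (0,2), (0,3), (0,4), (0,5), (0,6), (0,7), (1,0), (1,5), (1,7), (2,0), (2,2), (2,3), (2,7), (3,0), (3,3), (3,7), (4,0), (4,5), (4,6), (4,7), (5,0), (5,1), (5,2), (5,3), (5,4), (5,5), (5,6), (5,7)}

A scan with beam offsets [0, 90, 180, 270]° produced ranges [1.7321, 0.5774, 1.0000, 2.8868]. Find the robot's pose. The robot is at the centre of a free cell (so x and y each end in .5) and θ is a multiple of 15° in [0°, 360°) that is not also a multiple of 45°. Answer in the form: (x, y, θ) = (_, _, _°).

Enumerate (i+0.5, j+0.5, θ) over the 18 free cells and 16 admissible headings. For each, cast all 4 beams and compare to the given ranges.
  (4.5, 3.5, 165°): beam 1 = 0.5176 ≠ 1.7321 ✗
  (1.5, 6.5, 300°): beam 1 = 0.5774 ≠ 1.7321 ✗
  (1.5, 6.5, 195°): beam 1 = 0.5176 ≠ 1.7321 ✗
  (2.5, 4.5, 150°): beam 1 = 1.0000 ≠ 1.7321 ✗
  …
  (3.5, 5.5, 240°): r_1=1.7321, r_2=0.5774, r_3=1.0000, r_4=2.8868 — all match ✓
No second candidate reproduces the full scan.

(x, y, θ) = (3.5, 5.5, 240°)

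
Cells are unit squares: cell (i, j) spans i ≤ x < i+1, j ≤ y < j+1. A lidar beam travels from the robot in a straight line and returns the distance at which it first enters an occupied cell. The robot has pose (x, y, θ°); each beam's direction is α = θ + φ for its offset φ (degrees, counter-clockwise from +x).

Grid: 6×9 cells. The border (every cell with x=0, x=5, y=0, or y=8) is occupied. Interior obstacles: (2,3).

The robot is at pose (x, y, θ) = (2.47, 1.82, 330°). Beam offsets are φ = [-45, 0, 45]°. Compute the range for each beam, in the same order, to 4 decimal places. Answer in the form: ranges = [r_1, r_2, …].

ranges = [0.8489, 1.6400, 2.6192]

beam 1: φ=-45°, α=285°
  cosα=0.2588 sinα=-0.9659 | (2,1) | tMaxX 2.0478 tMaxY 0.8489 | tΔX 3.8637 tΔY 1.0353
    t=0.8489 [y] (2,0) — stop
  → r_1 = 0.8489
beam 2: φ=0°, α=330°
  cosα=0.8660 sinα=-0.5000 | (2,1) | tMaxX 0.6120 tMaxY 1.6400 | tΔX 1.1547 tΔY 2.0000
    t=0.6120 [x] (3,1)
    t=1.6400 [y] (3,0) — stop
  → r_2 = 1.6400
beam 3: φ=45°, α=15°
  cosα=0.9659 sinα=0.2588 | (2,1) | tMaxX 0.5487 tMaxY 0.6955 | tΔX 1.0353 tΔY 3.8637
    t=0.5487 [x] (3,1)
    t=0.6955 [y] (3,2)
    t=1.5840 [x] (4,2)
    t=2.6192 [x] (5,2) — stop
  → r_3 = 2.6192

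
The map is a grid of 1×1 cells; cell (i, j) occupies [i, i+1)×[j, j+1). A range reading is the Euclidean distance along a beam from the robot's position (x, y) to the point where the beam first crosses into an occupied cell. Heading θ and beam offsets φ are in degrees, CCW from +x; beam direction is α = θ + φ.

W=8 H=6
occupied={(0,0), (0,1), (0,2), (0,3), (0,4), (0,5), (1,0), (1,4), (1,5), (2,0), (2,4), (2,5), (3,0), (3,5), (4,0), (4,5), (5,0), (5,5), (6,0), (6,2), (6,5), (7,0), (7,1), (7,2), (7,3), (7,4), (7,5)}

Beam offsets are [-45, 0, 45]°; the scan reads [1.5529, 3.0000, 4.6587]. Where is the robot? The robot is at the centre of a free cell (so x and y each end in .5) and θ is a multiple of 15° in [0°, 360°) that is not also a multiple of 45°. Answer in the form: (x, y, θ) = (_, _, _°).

(x, y, θ) = (2.5, 2.5, 330°)

Candidates: 21 free-cell centres × 16 headings = 336 poses. Raycast each; keep the one whose scan matches to 4 dp.
  (2.5, 2.5, 30°): beam 1 = 4.6587 ≠ 1.5529 ✗
  (2.5, 2.5, 255°): beam 1 = 1.7321 ≠ 1.5529 ✗
  (5.5, 3.5, 120°): beam 2 = 1.7321 ≠ 3.0000 ✗
  (6.5, 1.5, 105°): beam 1 = 0.5774 ≠ 1.5529 ✗
  (4.5, 3.5, 255°): beam 1 = 4.0415 ≠ 1.5529 ✗
  …
  (2.5, 2.5, 330°): r_1=1.5529, r_2=3.0000, r_3=4.6587 — all match ✓
Unique over the lattice → pose = (2.5, 2.5, 330°).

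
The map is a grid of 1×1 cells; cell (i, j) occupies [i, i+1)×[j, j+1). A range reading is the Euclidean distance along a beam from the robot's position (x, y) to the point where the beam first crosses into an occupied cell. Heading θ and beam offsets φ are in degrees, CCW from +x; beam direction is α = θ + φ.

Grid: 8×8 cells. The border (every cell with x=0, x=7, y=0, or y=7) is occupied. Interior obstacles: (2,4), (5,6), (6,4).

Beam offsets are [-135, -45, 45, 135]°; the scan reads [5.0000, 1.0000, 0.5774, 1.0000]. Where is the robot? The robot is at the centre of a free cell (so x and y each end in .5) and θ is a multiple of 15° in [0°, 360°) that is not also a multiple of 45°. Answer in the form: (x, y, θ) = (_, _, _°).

Enumerate (i+0.5, j+0.5, θ) over the 33 free cells and 16 admissible headings. For each, cast all 4 beams and compare to the given ranges.
  (5.5, 4.5, 120°): beam 1 = 0.5176 ≠ 5.0000 ✗
  (4.5, 5.5, 285°): beam 1 = 3.0000 ≠ 5.0000 ✗
  (1.5, 1.5, 285°): beam 1 = 0.5774 ≠ 5.0000 ✗
  (5.5, 1.5, 105°): beam 1 = 1.0000 ≠ 5.0000 ✗
  (4.5, 6.5, 15°): beam 1 = 6.3509 ≠ 5.0000 ✗
  …
  (1.5, 3.5, 105°): r_1=5.0000, r_2=1.0000, r_3=0.5774, r_4=1.0000 — all match ✓
Only this pose fits every beam.

(x, y, θ) = (1.5, 3.5, 105°)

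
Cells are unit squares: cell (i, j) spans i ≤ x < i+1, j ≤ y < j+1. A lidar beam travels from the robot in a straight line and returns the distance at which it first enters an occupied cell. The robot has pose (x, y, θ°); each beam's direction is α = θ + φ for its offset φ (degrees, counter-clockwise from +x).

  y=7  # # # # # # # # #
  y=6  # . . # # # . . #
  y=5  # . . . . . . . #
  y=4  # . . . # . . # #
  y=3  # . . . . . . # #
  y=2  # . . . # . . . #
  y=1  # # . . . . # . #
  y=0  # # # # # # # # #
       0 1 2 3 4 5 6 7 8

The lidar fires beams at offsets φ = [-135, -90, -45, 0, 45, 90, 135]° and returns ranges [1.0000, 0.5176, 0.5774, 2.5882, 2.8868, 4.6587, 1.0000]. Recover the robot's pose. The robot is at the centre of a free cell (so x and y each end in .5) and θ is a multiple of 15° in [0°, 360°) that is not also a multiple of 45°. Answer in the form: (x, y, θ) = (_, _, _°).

(x, y, θ) = (3.5, 5.5, 165°)

Enumerate (i+0.5, j+0.5, θ) over the 33 free cells and 16 admissible headings. For each, cast all 7 beams and compare to the given ranges.
  (1.5, 3.5, 15°): beam 2 = 1.5529 ≠ 0.5176 ✗
  (1.5, 4.5, 165°): beam 1 = 3.0000 ≠ 1.0000 ✗
  (3.5, 4.5, 60°): beam 1 = 1.9319 ≠ 1.0000 ✗
  (2.5, 3.5, 195°): beam 1 = 2.8868 ≠ 1.0000 ✗
  …
  (3.5, 5.5, 165°): r_1=1.0000, r_2=0.5176, r_3=0.5774, r_4=2.5882, r_5=2.8868, r_6=4.6587, r_7=1.0000 — all match ✓
No second candidate reproduces the full scan.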